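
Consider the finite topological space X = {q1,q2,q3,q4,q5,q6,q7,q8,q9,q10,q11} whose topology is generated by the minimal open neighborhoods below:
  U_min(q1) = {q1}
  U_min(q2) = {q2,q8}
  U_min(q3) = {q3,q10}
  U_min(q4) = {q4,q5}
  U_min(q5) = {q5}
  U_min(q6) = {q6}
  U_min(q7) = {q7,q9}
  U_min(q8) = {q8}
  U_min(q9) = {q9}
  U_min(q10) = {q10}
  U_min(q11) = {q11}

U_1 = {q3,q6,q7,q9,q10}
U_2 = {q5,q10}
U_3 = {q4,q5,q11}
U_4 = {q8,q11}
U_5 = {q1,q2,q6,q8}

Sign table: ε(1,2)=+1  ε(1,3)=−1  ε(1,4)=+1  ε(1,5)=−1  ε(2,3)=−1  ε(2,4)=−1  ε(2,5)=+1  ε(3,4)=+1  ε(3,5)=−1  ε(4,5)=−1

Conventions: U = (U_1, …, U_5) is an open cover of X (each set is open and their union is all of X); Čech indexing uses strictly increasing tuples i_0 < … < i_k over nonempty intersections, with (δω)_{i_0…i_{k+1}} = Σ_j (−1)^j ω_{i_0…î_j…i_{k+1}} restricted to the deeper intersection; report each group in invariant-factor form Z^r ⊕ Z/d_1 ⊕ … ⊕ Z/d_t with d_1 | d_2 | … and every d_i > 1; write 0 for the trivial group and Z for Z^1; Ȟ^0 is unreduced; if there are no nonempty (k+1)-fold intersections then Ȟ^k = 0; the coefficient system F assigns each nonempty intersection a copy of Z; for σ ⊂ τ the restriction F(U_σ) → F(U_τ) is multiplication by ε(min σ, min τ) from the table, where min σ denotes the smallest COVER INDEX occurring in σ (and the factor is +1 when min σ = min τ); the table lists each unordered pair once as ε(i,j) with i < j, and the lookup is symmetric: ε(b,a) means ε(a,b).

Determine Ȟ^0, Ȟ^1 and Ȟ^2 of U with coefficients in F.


nerve of the cover:
  U12={q10} U15={q6} U23={q5} U34={q11} U45={q8}
C dims 5,5; δ0: rk 5, SNF 1^4·2
Ȟ^0 = (5 − 5) − 0 = 0, so Ȟ^0 ≅ 0
Ȟ^1 = (5 − 0) − 5 = 0 plus torsion [2], so Ȟ^1 ≅ Z/2
Ȟ^2 = (0 − 0) − 0 = 0, so Ȟ^2 ≅ 0

Ȟ^0 = 0, Ȟ^1 = Z/2, Ȟ^2 = 0


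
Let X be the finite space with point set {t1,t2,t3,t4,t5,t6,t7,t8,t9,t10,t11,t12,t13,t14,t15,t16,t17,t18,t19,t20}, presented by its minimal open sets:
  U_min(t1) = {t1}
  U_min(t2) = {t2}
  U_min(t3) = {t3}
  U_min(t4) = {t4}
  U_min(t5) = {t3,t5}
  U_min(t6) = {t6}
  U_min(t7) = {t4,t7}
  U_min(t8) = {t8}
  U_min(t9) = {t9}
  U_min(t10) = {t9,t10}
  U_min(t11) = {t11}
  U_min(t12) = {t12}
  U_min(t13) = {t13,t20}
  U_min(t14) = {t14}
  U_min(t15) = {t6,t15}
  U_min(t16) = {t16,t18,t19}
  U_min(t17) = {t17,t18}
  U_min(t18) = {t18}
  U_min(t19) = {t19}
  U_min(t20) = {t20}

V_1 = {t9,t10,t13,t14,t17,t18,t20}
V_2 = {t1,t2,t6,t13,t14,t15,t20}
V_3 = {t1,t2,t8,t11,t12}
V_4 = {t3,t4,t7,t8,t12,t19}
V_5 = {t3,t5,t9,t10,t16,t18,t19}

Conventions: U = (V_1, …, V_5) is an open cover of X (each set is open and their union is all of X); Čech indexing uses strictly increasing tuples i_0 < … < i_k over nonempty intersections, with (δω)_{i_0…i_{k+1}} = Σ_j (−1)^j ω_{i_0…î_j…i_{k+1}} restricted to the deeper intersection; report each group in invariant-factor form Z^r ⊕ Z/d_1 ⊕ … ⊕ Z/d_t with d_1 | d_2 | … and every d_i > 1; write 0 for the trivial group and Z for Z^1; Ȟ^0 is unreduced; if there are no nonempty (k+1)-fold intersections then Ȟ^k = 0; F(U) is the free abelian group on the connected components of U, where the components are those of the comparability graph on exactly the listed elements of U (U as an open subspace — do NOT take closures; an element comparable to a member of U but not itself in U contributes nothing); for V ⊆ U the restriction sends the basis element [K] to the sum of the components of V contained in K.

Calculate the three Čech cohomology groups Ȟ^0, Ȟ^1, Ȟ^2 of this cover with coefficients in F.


nerve simplices:
  V12={t13,t14,t20} V15={t9,t10,t18} V23={t1,t2} V34={t8,t12} V45={t3,t19}
components per intersection:
  V1: {t9,t10} {t13,t20} {t14} {t17,t18}
  V2: {t1} {t2} {t6,t15} {t13,t20} {t14}
  V3: {t1} {t2} {t8} {t11} {t12}
  V4: {t3} {t4,t7} {t8} {t12} {t19}
  V5: {t3,t5} {t9,t10} {t16,t18,t19}
  V12: {t13,t20} {t14}
  V15: {t9,t10} {t18}
  V23: {t1} {t2}
  V34: {t8} {t12}
  V45: {t3} {t19}
C dims 22,10; δ0: rk 10, SNF 1^10
degree 0: 22−10−0 = 12 → Ȟ^0 ≅ Z^12
degree 1: 10−0−10 = 0 → Ȟ^1 ≅ 0
degree 2: 0−0−0 = 0 → Ȟ^2 ≅ 0

Ȟ^0 = Z^12, Ȟ^1 = 0 and Ȟ^2 = 0


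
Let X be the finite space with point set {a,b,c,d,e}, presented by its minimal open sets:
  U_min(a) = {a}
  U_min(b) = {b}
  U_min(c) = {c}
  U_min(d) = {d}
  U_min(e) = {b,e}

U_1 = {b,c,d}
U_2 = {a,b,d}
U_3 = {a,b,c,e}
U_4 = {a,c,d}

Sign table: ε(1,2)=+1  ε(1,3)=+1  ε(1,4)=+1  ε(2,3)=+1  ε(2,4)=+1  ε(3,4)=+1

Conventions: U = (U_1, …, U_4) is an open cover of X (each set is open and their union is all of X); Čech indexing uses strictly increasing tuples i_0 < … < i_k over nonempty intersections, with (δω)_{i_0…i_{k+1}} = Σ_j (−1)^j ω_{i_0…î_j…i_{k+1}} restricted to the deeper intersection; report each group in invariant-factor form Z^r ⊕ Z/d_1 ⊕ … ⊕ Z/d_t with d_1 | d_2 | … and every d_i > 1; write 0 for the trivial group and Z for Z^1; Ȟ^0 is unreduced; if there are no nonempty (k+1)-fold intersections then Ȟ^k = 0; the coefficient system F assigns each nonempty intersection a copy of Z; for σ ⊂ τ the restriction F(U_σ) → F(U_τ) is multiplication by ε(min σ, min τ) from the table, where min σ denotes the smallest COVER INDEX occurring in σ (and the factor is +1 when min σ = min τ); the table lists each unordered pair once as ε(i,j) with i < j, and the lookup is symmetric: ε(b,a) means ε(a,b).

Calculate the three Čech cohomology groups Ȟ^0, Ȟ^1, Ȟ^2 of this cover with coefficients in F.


Ȟ^0(U;F) ≅ Z, Ȟ^1(U;F) ≅ 0 and Ȟ^2(U;F) ≅ Z

nerve simplices:
  U12={b,d} U13={b,c} U14={c,d} U23={a,b} U24={a,d} U34={a,c}
  U123={b} U124={d} U134={c} U234={a}
C dims 4,6,4; δ0: rk 3, SNF 1^3; δ1: rk 3, SNF 1^3
degree 0: 4−3−0 = 1 → Ȟ^0 ≅ Z
degree 1: 6−3−3 = 0 → Ȟ^1 ≅ 0
degree 2: 4−0−3 = 1 → Ȟ^2 ≅ Z


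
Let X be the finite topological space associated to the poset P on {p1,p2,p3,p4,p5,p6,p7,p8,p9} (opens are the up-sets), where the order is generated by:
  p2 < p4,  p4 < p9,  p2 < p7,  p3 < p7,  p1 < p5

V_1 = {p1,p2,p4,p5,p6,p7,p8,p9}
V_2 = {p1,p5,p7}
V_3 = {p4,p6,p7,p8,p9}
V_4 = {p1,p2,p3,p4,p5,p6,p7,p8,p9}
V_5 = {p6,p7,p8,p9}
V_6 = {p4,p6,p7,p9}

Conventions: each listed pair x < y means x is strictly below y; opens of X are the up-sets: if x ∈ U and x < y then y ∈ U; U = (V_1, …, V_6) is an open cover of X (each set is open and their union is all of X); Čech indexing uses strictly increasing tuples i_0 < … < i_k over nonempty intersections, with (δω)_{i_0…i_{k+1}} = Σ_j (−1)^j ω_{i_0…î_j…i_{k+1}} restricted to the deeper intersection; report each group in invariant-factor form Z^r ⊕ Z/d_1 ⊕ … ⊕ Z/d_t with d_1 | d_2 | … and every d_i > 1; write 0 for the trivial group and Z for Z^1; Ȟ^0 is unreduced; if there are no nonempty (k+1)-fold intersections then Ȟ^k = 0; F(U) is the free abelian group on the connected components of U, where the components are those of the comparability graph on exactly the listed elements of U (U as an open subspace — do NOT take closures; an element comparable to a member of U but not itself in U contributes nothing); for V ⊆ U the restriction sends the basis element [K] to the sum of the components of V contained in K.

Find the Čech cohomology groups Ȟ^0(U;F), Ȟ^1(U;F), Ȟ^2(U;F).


Ȟ^0(U;F) ≅ Z^4, Ȟ^1(U;F) ≅ 0, Ȟ^2(U;F) ≅ 0

nerve simplices:
  V12={p1,p5,p7} V13={p4,p6,p7,p8,p9} V14={p1,p2,p4,p5,p6,p7,p8,p9} V15={p6,p7,p8,p9} V16={p4,p6,p7,p9} V23={p7} V24={p1,p5,p7} V25={p7} V26={p7} V34={p4,p6,p7,p8,p9} V35={p6,p7,p8,p9} V36={p4,p6,p7,p9} V45={p6,p7,p8,p9} V46={p4,p6,p7,p9} V56={p6,p7,p9}
  V123={p7} V124={p1,p5,p7} V125={p7} V126={p7} V134={p4,p6,p7,p8,p9} V135={p6,p7,p8,p9} V136={p4,p6,p7,p9} V145={p6,p7,p8,p9} V146={p4,p6,p7,p9} V156={p6,p7,p9} V234={p7} V235={p7} V236={p7} V245={p7} V246={p7} V256={p7} V345={p6,p7,p8,p9} V346={p4,p6,p7,p9} V356={p6,p7,p9} V456={p6,p7,p9}
  V1234={p7} V1235={p7} V1236={p7} V1245={p7} V1246={p7} V1256={p7} V1345={p6,p7,p8,p9} V1346={p4,p6,p7,p9} V1356={p6,p7,p9} V1456={p6,p7,p9} V2345={p7} V2346={p7} V2356={p7} V2456={p7} V3456={p6,p7,p9}
  V12345={p7} V12346={p7} V12356={p7} V12456={p7} V13456={p6,p7,p9} V23456={p7}
  V123456={p7}
components per intersection:
  V1: {p1,p5} {p2,p4,p7,p9} {p6} {p8}
  V2: {p1,p5} {p7}
  V3: {p4,p9} {p6} {p7} {p8}
  V4: {p1,p5} {p2,p3,p4,p7,p9} {p6} {p8}
  V5: {p6} {p7} {p8} {p9}
  V6: {p4,p9} {p6} {p7}
  V12: {p1,p5} {p7}
  V13: {p4,p9} {p6} {p7} {p8}
  V14: {p1,p5} {p2,p4,p7,p9} {p6} {p8}
  V15: {p6} {p7} {p8} {p9}
  V16: {p4,p9} {p6} {p7}
  V23: {p7}
  V24: {p1,p5} {p7}
  V25: {p7}
  V26: {p7}
  V34: {p4,p9} {p6} {p7} {p8}
  V35: {p6} {p7} {p8} {p9}
  V36: {p4,p9} {p6} {p7}
  V45: {p6} {p7} {p8} {p9}
  V46: {p4,p9} {p6} {p7}
  V56: {p6} {p7} {p9}
  V123: {p7}
  V124: {p1,p5} {p7}
  V125: {p7}
  V126: {p7}
  V134: {p4,p9} {p6} {p7} {p8}
  V135: {p6} {p7} {p8} {p9}
  V136: {p4,p9} {p6} {p7}
  V145: {p6} {p7} {p8} {p9}
  V146: {p4,p9} {p6} {p7}
  V156: {p6} {p7} {p9}
  V234: {p7}
  V235: {p7}
  V236: {p7}
  V245: {p7}
  V246: {p7}
  V256: {p7}
  V345: {p6} {p7} {p8} {p9}
  V346: {p4,p9} {p6} {p7}
  V356: {p6} {p7} {p9}
  V456: {p6} {p7} {p9}
  V1234: {p7}
  V1235: {p7}
  V1236: {p7}
  V1245: {p7}
  V1246: {p7}
  V1256: {p7}
  V1345: {p6} {p7} {p8} {p9}
  V1346: {p4,p9} {p6} {p7}
  V1356: {p6} {p7} {p9}
  V1456: {p6} {p7} {p9}
  V2345: {p7}
  V2346: {p7}
  V2356: {p7}
  V2456: {p7}
  V3456: {p6} {p7} {p9}
  V12345: {p7}
  V12346: {p7}
  V12356: {p7}
  V12456: {p7}
  V13456: {p6} {p7} {p9}
  V23456: {p7}
  V123456: {p7}
C dims 21,43,45,26; δ0: rk 17, SNF 1^17; δ1: rk 26, SNF 1^26; δ2: rk 19, SNF 1^19
degree 0: 21−17−0 = 4 → Ȟ^0 ≅ Z^4
degree 1: 43−26−17 = 0 → Ȟ^1 ≅ 0
degree 2: 45−19−26 = 0 → Ȟ^2 ≅ 0


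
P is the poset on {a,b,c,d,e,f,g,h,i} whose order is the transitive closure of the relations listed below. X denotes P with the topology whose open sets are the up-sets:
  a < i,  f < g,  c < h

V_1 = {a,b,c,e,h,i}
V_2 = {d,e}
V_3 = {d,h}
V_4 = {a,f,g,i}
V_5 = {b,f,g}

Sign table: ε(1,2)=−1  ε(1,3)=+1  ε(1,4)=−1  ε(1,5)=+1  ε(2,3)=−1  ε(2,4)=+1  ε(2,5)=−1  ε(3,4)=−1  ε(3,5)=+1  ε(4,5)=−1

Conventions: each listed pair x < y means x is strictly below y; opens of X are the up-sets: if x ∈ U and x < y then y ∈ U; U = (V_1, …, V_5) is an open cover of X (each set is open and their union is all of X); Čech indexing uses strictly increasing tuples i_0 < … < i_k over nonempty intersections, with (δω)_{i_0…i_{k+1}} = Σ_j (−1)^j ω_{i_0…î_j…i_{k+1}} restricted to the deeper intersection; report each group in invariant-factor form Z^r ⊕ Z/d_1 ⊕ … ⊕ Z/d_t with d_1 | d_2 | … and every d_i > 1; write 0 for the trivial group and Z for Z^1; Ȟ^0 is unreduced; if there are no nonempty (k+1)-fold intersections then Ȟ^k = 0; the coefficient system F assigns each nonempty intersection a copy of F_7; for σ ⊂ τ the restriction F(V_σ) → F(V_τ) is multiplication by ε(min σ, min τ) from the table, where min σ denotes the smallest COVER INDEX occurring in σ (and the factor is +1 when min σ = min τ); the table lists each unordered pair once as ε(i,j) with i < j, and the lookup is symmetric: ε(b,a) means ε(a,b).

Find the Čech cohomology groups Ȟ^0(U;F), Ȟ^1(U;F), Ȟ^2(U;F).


Ȟ^0 = Z/7, Ȟ^1 = Z/7 ⊕ Z/7 and Ȟ^2 = 0

nerve of the cover:
  V12={e} V13={h} V14={a,i} V15={b} V23={d} V45={f,g}
C dims 5,6; δ0: rk_F7 4
Ȟ^0 = (5 − 4) − 0 = 1, so Ȟ^0 ≅ Z/7
Ȟ^1 = (6 − 0) − 4 = 2, so Ȟ^1 ≅ Z/7 ⊕ Z/7
Ȟ^2 = (0 − 0) − 0 = 0, so Ȟ^2 ≅ 0


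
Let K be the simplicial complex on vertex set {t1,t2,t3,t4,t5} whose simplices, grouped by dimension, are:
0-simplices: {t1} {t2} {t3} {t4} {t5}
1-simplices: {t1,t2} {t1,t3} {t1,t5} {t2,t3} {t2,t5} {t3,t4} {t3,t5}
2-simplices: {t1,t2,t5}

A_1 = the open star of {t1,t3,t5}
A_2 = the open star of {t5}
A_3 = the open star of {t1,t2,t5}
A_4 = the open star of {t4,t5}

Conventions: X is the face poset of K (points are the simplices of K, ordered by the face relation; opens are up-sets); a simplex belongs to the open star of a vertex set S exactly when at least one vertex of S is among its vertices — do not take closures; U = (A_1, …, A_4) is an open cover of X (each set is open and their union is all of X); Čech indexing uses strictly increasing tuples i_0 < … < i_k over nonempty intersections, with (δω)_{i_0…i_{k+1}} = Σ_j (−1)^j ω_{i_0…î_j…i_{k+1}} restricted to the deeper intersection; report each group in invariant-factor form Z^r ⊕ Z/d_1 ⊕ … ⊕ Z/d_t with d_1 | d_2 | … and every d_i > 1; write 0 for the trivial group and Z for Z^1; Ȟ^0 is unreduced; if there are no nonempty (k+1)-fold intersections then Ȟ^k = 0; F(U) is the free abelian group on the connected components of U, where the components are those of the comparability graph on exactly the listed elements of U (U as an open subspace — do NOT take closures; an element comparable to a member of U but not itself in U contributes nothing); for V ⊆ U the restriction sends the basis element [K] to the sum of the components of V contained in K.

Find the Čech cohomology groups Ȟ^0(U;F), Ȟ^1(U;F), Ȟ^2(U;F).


nerve simplices:
  A1={{t1},{t3},{t5},{t1,t2},{t1,t3},{t1,t5},{t2,t3},{t2,t5},{t3,t4},{t3,t5},{t1,t2,t5}} A2={{t5},{t1,t5},{t2,t5},{t3,t5},{t1,t2,t5}} A3={{t1},{t2},{t5},{t1,t2},{t1,t3},{t1,t5},{t2,t3},{t2,t5},{t3,t5},{t1,t2,t5}} A4={{t4},{t5},{t1,t5},{t2,t5},{t3,t4},{t3,t5},{t1,t2,t5}}
  A12={{t5},{t1,t5},{t2,t5},{t3,t5},{t1,t2,t5}} A13={{t1},{t5},{t1,t2},{t1,t3},{t1,t5},{t2,t3},{t2,t5},{t3,t5},{t1,t2,t5}} A14={{t5},{t1,t5},{t2,t5},{t3,t4},{t3,t5},{t1,t2,t5}} A23={{t5},{t1,t5},{t2,t5},{t3,t5},{t1,t2,t5}} A24={{t5},{t1,t5},{t2,t5},{t3,t5},{t1,t2,t5}} A34={{t5},{t1,t5},{t2,t5},{t3,t5},{t1,t2,t5}}
  A123={{t5},{t1,t5},{t2,t5},{t3,t5},{t1,t2,t5}} A124={{t5},{t1,t5},{t2,t5},{t3,t5},{t1,t2,t5}} A134={{t5},{t1,t5},{t2,t5},{t3,t5},{t1,t2,t5}} A234={{t5},{t1,t5},{t2,t5},{t3,t5},{t1,t2,t5}}
  A1234={{t5},{t1,t5},{t2,t5},{t3,t5},{t1,t2,t5}}
components per intersection:
  A1: {{t1},{t3},{t5},{t1,t2},{t1,t3},{t1,t5},{t2,t3},{t2,t5},{t3,t4},{t3,t5},{t1,t2,t5}}
  A2: {{t5},{t1,t5},{t2,t5},{t3,t5},{t1,t2,t5}}
  A3: {{t1},{t2},{t5},{t1,t2},{t1,t3},{t1,t5},{t2,t3},{t2,t5},{t3,t5},{t1,t2,t5}}
  A4: {{t4},{t3,t4}} {{t5},{t1,t5},{t2,t5},{t3,t5},{t1,t2,t5}}
  A12: {{t5},{t1,t5},{t2,t5},{t3,t5},{t1,t2,t5}}
  A13: {{t1},{t5},{t1,t2},{t1,t3},{t1,t5},{t2,t5},{t3,t5},{t1,t2,t5}} {{t2,t3}}
  A14: {{t5},{t1,t5},{t2,t5},{t3,t5},{t1,t2,t5}} {{t3,t4}}
  A23: {{t5},{t1,t5},{t2,t5},{t3,t5},{t1,t2,t5}}
  A24: {{t5},{t1,t5},{t2,t5},{t3,t5},{t1,t2,t5}}
  A34: {{t5},{t1,t5},{t2,t5},{t3,t5},{t1,t2,t5}}
  A123: {{t5},{t1,t5},{t2,t5},{t3,t5},{t1,t2,t5}}
  A124: {{t5},{t1,t5},{t2,t5},{t3,t5},{t1,t2,t5}}
  A134: {{t5},{t1,t5},{t2,t5},{t3,t5},{t1,t2,t5}}
  A234: {{t5},{t1,t5},{t2,t5},{t3,t5},{t1,t2,t5}}
  A1234: {{t5},{t1,t5},{t2,t5},{t3,t5},{t1,t2,t5}}
C dims 5,8,4,1; δ0: rk 4, SNF 1^4; δ1: rk 3, SNF 1^3; δ2: rk 1, SNF 1^1
degree 0: 5−4−0 = 1 → Ȟ^0 ≅ Z
degree 1: 8−3−4 = 1 → Ȟ^1 ≅ Z
degree 2: 4−1−3 = 0 → Ȟ^2 ≅ 0

Ȟ^0 = Z; Ȟ^1 = Z; Ȟ^2 = 0


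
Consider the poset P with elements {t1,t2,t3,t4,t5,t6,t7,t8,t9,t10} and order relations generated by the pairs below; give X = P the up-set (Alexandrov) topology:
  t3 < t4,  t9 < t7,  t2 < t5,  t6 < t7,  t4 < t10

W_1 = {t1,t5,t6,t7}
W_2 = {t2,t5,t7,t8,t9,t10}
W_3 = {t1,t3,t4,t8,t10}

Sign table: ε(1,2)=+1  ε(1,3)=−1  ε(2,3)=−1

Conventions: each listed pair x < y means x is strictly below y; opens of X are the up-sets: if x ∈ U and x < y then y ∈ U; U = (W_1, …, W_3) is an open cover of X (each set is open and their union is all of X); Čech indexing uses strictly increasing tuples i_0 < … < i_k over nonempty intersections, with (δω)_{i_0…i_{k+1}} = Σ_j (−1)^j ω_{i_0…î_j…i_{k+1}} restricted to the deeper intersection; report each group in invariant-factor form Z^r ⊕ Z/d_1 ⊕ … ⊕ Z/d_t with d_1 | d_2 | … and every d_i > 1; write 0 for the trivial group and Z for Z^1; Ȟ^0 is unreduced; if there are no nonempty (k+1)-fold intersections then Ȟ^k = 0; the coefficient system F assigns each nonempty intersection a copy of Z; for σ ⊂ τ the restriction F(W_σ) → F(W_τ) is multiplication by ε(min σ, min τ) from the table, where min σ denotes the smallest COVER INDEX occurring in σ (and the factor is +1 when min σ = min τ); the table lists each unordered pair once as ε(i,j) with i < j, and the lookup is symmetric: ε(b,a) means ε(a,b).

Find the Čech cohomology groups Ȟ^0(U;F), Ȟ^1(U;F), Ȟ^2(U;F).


Ȟ^0(U;F) ≅ Z, Ȟ^1(U;F) ≅ Z and Ȟ^2(U;F) ≅ 0

nonempty intersections:
  W12={t5,t7} W13={t1} W23={t8,t10}
C dims 3,3; δ0: rk 2, SNF 1^2
Ȟ^0: (3−2)−0=1 ⇒ Z
Ȟ^1: (3−0)−2=1 ⇒ Z
Ȟ^2: (0−0)−0=0 ⇒ 0


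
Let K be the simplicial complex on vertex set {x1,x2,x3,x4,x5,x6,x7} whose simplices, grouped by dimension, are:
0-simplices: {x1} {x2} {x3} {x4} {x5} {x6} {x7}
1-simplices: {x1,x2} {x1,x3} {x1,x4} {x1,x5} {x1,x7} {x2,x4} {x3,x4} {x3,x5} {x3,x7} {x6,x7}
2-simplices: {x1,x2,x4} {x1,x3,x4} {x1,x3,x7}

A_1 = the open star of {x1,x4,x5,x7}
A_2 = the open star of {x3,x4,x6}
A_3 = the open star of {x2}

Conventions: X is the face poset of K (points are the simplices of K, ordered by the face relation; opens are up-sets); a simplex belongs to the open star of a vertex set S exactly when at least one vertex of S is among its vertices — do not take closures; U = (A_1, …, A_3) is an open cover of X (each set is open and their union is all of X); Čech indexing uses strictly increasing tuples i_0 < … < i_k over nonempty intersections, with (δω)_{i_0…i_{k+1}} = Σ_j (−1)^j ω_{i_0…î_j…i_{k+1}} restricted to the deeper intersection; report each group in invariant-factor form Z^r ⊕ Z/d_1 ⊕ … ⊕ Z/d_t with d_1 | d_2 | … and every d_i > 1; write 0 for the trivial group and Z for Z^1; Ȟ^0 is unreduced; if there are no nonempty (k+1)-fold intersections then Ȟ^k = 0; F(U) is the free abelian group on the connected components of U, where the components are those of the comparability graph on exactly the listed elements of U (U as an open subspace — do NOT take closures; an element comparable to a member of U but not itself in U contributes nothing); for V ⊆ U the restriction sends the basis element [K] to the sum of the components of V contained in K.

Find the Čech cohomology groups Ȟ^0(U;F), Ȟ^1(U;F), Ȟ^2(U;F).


cover nerve:
  A1={{x1},{x4},{x5},{x7},{x1,x2},{x1,x3},{x1,x4},{x1,x5},{x1,x7},{x2,x4},{x3,x4},{x3,x5},{x3,x7},{x6,x7},{x1,x2,x4},{x1,x3,x4},{x1,x3,x7}} A2={{x3},{x4},{x6},{x1,x3},{x1,x4},{x2,x4},{x3,x4},{x3,x5},{x3,x7},{x6,x7},{x1,x2,x4},{x1,x3,x4},{x1,x3,x7}} A3={{x2},{x1,x2},{x2,x4},{x1,x2,x4}}
  A12={{x4},{x1,x3},{x1,x4},{x2,x4},{x3,x4},{x3,x5},{x3,x7},{x6,x7},{x1,x2,x4},{x1,x3,x4},{x1,x3,x7}} A13={{x1,x2},{x2,x4},{x1,x2,x4}} A23={{x2,x4},{x1,x2,x4}}
  A123={{x2,x4},{x1,x2,x4}}
components per intersection:
  A1: {{x1},{x4},{x5},{x7},{x1,x2},{x1,x3},{x1,x4},{x1,x5},{x1,x7},{x2,x4},{x3,x4},{x3,x5},{x3,x7},{x6,x7},{x1,x2,x4},{x1,x3,x4},{x1,x3,x7}}
  A2: {{x3},{x4},{x1,x3},{x1,x4},{x2,x4},{x3,x4},{x3,x5},{x3,x7},{x1,x2,x4},{x1,x3,x4},{x1,x3,x7}} {{x6},{x6,x7}}
  A3: {{x2},{x1,x2},{x2,x4},{x1,x2,x4}}
  A12: {{x4},{x1,x3},{x1,x4},{x2,x4},{x3,x4},{x3,x7},{x1,x2,x4},{x1,x3,x4},{x1,x3,x7}} {{x3,x5}} {{x6,x7}}
  A13: {{x1,x2},{x2,x4},{x1,x2,x4}}
  A23: {{x2,x4},{x1,x2,x4}}
  A123: {{x2,x4},{x1,x2,x4}}
C dims 4,5,1; δ0: rk 3, SNF 1^3; δ1: rk 1, SNF 1^1
Ȟ^0: (4−3)−0=1 ⇒ Z
Ȟ^1: (5−1)−3=1 ⇒ Z
Ȟ^2: (1−0)−1=0 ⇒ 0

Ȟ^0(U;F) ≅ Z; Ȟ^1(U;F) ≅ Z; Ȟ^2(U;F) ≅ 0


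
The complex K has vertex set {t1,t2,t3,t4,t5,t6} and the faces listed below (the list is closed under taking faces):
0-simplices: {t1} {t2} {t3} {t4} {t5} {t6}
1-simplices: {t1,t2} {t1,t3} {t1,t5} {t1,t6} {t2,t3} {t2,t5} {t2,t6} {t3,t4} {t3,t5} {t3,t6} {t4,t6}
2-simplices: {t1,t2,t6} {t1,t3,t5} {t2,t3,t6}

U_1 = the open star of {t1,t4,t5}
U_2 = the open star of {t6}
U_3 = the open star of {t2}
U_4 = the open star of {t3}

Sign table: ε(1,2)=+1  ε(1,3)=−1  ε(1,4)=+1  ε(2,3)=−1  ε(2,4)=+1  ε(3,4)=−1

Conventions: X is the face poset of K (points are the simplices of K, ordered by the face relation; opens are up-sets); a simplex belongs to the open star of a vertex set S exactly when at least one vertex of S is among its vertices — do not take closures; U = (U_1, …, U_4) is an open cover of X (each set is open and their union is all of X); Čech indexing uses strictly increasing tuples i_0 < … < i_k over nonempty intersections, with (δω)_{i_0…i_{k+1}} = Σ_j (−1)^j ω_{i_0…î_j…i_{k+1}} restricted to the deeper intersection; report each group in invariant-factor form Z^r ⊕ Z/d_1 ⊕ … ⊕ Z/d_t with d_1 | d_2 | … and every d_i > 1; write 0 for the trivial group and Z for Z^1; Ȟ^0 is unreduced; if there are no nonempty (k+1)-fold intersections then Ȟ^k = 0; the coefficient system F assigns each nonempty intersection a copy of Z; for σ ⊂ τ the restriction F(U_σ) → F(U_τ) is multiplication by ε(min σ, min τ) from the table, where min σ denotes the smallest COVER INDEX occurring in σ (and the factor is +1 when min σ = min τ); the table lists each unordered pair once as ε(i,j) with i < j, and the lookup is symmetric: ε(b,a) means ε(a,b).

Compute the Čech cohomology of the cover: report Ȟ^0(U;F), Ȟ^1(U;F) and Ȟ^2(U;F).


intersection data:
  U1={{t1},{t4},{t5},{t1,t2},{t1,t3},{t1,t5},{t1,t6},{t2,t5},{t3,t4},{t3,t5},{t4,t6},{t1,t2,t6},{t1,t3,t5}} U2={{t6},{t1,t6},{t2,t6},{t3,t6},{t4,t6},{t1,t2,t6},{t2,t3,t6}} U3={{t2},{t1,t2},{t2,t3},{t2,t5},{t2,t6},{t1,t2,t6},{t2,t3,t6}} U4={{t3},{t1,t3},{t2,t3},{t3,t4},{t3,t5},{t3,t6},{t1,t3,t5},{t2,t3,t6}}
  U12={{t1,t6},{t4,t6},{t1,t2,t6}} U13={{t1,t2},{t2,t5},{t1,t2,t6}} U14={{t1,t3},{t3,t4},{t3,t5},{t1,t3,t5}} U23={{t2,t6},{t1,t2,t6},{t2,t3,t6}} U24={{t3,t6},{t2,t3,t6}} U34={{t2,t3},{t2,t3,t6}}
  U123={{t1,t2,t6}} U234={{t2,t3,t6}}
C dims 4,6,2; δ0: rk 3, SNF 1^3; δ1: rk 2, SNF 1^2
Ȟ^0 = (4 − 3) − 0 = 1, so Ȟ^0 ≅ Z
Ȟ^1 = (6 − 2) − 3 = 1, so Ȟ^1 ≅ Z
Ȟ^2 = (2 − 0) − 2 = 0, so Ȟ^2 ≅ 0

Ȟ^0 ≅ Z, Ȟ^1 ≅ Z and Ȟ^2 ≅ 0


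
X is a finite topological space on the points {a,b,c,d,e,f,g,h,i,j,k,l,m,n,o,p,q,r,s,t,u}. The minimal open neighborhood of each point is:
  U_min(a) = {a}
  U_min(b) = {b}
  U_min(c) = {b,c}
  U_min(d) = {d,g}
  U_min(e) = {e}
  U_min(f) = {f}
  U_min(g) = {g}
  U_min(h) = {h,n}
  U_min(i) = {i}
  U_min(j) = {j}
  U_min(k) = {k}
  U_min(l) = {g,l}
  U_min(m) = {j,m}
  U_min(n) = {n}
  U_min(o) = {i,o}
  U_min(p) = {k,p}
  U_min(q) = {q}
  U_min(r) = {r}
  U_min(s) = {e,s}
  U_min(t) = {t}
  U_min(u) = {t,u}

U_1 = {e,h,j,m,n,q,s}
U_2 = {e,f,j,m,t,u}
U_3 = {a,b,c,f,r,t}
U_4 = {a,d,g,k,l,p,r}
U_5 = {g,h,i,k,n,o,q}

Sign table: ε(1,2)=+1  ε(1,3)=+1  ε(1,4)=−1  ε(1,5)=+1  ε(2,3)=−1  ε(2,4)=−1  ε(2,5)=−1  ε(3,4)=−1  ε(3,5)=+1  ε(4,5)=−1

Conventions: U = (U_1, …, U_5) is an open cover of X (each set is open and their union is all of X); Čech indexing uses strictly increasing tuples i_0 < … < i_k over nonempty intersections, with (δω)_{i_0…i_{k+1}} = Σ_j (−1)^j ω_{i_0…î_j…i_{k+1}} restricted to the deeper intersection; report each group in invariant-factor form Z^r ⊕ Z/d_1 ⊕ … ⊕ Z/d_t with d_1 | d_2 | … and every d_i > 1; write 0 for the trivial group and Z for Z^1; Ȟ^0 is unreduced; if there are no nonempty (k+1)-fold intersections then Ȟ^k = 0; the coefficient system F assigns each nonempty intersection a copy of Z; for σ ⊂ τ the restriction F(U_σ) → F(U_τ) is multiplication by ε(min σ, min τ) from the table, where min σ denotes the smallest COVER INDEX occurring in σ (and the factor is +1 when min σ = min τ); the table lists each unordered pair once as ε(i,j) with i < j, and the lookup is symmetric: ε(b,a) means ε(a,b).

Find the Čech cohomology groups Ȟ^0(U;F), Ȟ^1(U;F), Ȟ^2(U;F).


nerve of the cover:
  U12={e,j,m} U15={h,n,q} U23={f,t} U34={a,r} U45={g,k}
C dims 5,5; δ0: rk 5, SNF 1^4·2
Ȟ^0 = (5 − 5) − 0 = 0, so Ȟ^0 ≅ 0
Ȟ^1 = (5 − 0) − 5 = 0 plus torsion [2], so Ȟ^1 ≅ Z/2
Ȟ^2 = (0 − 0) − 0 = 0, so Ȟ^2 ≅ 0

Ȟ^0(U;F) ≅ 0, Ȟ^1(U;F) ≅ Z/2 and Ȟ^2(U;F) ≅ 0


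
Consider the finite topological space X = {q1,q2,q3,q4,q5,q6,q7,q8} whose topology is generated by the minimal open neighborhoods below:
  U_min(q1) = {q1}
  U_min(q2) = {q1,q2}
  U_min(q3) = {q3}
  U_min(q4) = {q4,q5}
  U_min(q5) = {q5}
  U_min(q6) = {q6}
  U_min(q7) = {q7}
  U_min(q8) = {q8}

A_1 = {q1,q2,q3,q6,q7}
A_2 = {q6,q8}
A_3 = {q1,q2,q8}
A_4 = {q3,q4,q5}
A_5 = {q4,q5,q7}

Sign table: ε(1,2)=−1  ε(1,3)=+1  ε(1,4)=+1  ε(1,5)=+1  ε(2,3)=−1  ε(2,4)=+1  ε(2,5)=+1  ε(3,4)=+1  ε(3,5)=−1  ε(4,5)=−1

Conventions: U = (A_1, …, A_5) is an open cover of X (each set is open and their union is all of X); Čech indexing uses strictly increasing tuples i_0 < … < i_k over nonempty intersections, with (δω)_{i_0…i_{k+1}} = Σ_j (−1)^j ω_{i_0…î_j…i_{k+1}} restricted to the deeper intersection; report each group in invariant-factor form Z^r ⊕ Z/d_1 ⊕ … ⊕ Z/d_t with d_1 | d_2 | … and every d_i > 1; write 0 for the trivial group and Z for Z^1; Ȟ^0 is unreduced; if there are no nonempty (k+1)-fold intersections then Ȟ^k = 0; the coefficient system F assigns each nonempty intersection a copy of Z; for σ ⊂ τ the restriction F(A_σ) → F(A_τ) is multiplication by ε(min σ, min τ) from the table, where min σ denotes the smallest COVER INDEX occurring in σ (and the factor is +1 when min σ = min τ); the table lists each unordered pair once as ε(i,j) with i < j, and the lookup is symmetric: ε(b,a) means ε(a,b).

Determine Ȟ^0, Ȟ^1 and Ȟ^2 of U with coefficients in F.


Ȟ^0(U;F) ≅ 0,  Ȟ^1(U;F) ≅ Z ⊕ Z/2,  Ȟ^2(U;F) ≅ 0

nerve simplices:
  A12={q6} A13={q1,q2} A14={q3} A15={q7} A23={q8} A45={q4,q5}
C dims 5,6; δ0: rk 5, SNF 1^4·2
degree 0: 5−5−0 = 0 → Ȟ^0 ≅ 0
degree 1: 6−0−5 = 1 plus torsion [2] → Ȟ^1 ≅ Z ⊕ Z/2
degree 2: 0−0−0 = 0 → Ȟ^2 ≅ 0


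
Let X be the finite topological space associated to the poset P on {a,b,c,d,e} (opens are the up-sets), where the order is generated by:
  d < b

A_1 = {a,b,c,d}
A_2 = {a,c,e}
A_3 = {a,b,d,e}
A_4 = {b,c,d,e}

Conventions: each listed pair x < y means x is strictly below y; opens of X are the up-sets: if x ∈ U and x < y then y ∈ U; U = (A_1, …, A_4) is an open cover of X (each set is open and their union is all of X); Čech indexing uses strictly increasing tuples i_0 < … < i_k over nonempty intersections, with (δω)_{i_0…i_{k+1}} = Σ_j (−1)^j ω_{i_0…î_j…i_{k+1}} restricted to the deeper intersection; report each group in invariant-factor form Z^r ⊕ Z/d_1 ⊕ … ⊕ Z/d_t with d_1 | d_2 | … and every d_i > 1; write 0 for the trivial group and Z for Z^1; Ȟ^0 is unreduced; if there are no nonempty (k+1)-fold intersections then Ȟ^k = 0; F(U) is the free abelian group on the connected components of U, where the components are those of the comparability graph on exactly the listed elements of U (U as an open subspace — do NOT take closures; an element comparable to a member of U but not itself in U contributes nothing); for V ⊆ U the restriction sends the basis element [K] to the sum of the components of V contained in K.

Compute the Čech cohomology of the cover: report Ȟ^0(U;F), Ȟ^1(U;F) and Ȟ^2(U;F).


Ȟ^0(U;F) ≅ Z^4,  Ȟ^1(U;F) ≅ 0,  Ȟ^2(U;F) ≅ 0

intersection data:
  A12={a,c} A13={a,b,d} A14={b,c,d} A23={a,e} A24={c,e} A34={b,d,e}
  A123={a} A124={c} A134={b,d} A234={e}
components per intersection:
  A1: {a} {b,d} {c}
  A2: {a} {c} {e}
  A3: {a} {b,d} {e}
  A4: {b,d} {c} {e}
  A12: {a} {c}
  A13: {a} {b,d}
  A14: {b,d} {c}
  A23: {a} {e}
  A24: {c} {e}
  A34: {b,d} {e}
  A123: {a}
  A124: {c}
  A134: {b,d}
  A234: {e}
C dims 12,12,4; δ0: rk 8, SNF 1^8; δ1: rk 4, SNF 1^4
Ȟ^0 = (12 − 8) − 0 = 4, so Ȟ^0 ≅ Z^4
Ȟ^1 = (12 − 4) − 8 = 0, so Ȟ^1 ≅ 0
Ȟ^2 = (4 − 0) − 4 = 0, so Ȟ^2 ≅ 0


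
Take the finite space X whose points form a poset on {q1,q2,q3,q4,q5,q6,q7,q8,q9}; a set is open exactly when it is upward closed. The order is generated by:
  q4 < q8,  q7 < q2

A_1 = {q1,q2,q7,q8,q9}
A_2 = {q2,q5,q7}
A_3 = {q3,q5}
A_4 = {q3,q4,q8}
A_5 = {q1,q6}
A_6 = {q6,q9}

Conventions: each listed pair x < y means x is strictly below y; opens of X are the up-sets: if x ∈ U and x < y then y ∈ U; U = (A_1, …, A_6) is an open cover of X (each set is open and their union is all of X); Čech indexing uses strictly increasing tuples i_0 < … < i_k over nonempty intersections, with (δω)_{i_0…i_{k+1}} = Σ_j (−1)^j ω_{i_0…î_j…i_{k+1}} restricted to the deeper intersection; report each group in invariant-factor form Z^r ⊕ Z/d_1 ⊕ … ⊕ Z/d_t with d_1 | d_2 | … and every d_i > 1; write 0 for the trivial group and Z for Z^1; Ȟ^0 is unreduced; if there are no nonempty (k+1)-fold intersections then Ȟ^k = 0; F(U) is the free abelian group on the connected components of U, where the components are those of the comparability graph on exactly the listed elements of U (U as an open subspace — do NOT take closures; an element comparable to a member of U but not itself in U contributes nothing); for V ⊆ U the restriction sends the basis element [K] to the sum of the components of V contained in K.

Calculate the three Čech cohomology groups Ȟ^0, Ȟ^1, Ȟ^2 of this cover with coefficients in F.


nonempty overlaps:
  A12={q2,q7} A14={q8} A15={q1} A16={q9} A23={q5} A34={q3} A56={q6}
components per intersection:
  A1: {q1} {q2,q7} {q8} {q9}
  A2: {q2,q7} {q5}
  A3: {q3} {q5}
  A4: {q3} {q4,q8}
  A5: {q1} {q6}
  A6: {q6} {q9}
  A12: {q2,q7}
  A14: {q8}
  A15: {q1}
  A16: {q9}
  A23: {q5}
  A34: {q3}
  A56: {q6}
C dims 14,7; δ0: rk 7, SNF 1^7
degree 0: 14−7−0 = 7 → Ȟ^0 ≅ Z^7
degree 1: 7−0−7 = 0 → Ȟ^1 ≅ 0
degree 2: 0−0−0 = 0 → Ȟ^2 ≅ 0

Ȟ^0 = Z^7,  Ȟ^1 = 0,  Ȟ^2 = 0


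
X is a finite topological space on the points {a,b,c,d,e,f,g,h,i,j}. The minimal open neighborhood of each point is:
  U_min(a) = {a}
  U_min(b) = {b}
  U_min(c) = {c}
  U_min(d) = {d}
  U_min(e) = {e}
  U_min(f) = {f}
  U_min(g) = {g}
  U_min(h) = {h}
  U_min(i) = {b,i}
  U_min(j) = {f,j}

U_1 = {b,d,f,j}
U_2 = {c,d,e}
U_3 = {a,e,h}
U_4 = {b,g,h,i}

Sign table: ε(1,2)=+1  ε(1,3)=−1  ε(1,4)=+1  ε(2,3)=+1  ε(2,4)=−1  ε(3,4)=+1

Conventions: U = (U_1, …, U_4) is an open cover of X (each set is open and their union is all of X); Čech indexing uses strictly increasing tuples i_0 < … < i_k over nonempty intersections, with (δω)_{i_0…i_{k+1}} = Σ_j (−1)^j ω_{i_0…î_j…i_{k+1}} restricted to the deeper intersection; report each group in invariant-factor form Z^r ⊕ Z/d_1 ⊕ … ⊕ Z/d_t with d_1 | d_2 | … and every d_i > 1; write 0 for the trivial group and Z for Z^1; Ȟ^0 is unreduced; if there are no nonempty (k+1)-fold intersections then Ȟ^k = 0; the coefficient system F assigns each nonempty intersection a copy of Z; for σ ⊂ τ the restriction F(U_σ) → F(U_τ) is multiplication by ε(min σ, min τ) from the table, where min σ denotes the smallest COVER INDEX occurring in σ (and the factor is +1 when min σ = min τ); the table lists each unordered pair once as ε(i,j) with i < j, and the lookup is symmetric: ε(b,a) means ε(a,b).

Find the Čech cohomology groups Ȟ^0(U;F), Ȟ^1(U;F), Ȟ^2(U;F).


Ȟ^0 = Z, Ȟ^1 = Z, Ȟ^2 = 0

intersection data:
  U12={d} U14={b} U23={e} U34={h}
C dims 4,4; δ0: rk 3, SNF 1^3
Ȟ^0 = (4 − 3) − 0 = 1, so Ȟ^0 ≅ Z
Ȟ^1 = (4 − 0) − 3 = 1, so Ȟ^1 ≅ Z
Ȟ^2 = (0 − 0) − 0 = 0, so Ȟ^2 ≅ 0


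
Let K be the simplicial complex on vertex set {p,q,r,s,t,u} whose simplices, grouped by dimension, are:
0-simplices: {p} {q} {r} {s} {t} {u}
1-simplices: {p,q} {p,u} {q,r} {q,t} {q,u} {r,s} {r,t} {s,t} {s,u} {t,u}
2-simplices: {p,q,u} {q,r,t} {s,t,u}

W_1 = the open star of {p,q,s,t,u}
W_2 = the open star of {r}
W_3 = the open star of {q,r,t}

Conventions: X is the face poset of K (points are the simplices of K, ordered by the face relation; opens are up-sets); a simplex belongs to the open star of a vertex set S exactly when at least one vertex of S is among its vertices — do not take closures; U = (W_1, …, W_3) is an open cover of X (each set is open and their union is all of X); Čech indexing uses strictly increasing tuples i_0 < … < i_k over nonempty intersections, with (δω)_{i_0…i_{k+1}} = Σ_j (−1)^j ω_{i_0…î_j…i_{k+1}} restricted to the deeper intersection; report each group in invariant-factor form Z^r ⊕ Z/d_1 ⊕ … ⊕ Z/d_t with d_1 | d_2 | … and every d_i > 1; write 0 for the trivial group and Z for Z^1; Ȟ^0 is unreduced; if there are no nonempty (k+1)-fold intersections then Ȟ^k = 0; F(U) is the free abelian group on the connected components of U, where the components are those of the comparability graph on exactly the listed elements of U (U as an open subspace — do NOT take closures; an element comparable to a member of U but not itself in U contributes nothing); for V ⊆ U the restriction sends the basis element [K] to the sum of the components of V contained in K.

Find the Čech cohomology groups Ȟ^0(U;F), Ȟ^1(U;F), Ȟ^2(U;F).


nonempty intersections:
  W1={{p},{q},{s},{t},{u},{p,q},{p,u},{q,r},{q,t},{q,u},{r,s},{r,t},{s,t},{s,u},{t,u},{p,q,u},{q,r,t},{s,t,u}} W2={{r},{q,r},{r,s},{r,t},{q,r,t}} W3={{q},{r},{t},{p,q},{q,r},{q,t},{q,u},{r,s},{r,t},{s,t},{t,u},{p,q,u},{q,r,t},{s,t,u}}
  W12={{q,r},{r,s},{r,t},{q,r,t}} W13={{q},{t},{p,q},{q,r},{q,t},{q,u},{r,s},{r,t},{s,t},{t,u},{p,q,u},{q,r,t},{s,t,u}} W23={{r},{q,r},{r,s},{r,t},{q,r,t}}
  W123={{q,r},{r,s},{r,t},{q,r,t}}
components per intersection:
  W1: {{p},{q},{s},{t},{u},{p,q},{p,u},{q,r},{q,t},{q,u},{r,s},{r,t},{s,t},{s,u},{t,u},{p,q,u},{q,r,t},{s,t,u}}
  W2: {{r},{q,r},{r,s},{r,t},{q,r,t}}
  W3: {{q},{r},{t},{p,q},{q,r},{q,t},{q,u},{r,s},{r,t},{s,t},{t,u},{p,q,u},{q,r,t},{s,t,u}}
  W12: {{q,r},{r,t},{q,r,t}} {{r,s}}
  W13: {{q},{t},{p,q},{q,r},{q,t},{q,u},{r,t},{s,t},{t,u},{p,q,u},{q,r,t},{s,t,u}} {{r,s}}
  W23: {{r},{q,r},{r,s},{r,t},{q,r,t}}
  W123: {{q,r},{r,t},{q,r,t}} {{r,s}}
C dims 3,5,2; δ0: rk 2, SNF 1^2; δ1: rk 2, SNF 1^2
Ȟ^0: (3−2)−0=1 ⇒ Z
Ȟ^1: (5−2)−2=1 ⇒ Z
Ȟ^2: (2−0)−2=0 ⇒ 0

Ȟ^0 ≅ Z, Ȟ^1 ≅ Z, Ȟ^2 ≅ 0


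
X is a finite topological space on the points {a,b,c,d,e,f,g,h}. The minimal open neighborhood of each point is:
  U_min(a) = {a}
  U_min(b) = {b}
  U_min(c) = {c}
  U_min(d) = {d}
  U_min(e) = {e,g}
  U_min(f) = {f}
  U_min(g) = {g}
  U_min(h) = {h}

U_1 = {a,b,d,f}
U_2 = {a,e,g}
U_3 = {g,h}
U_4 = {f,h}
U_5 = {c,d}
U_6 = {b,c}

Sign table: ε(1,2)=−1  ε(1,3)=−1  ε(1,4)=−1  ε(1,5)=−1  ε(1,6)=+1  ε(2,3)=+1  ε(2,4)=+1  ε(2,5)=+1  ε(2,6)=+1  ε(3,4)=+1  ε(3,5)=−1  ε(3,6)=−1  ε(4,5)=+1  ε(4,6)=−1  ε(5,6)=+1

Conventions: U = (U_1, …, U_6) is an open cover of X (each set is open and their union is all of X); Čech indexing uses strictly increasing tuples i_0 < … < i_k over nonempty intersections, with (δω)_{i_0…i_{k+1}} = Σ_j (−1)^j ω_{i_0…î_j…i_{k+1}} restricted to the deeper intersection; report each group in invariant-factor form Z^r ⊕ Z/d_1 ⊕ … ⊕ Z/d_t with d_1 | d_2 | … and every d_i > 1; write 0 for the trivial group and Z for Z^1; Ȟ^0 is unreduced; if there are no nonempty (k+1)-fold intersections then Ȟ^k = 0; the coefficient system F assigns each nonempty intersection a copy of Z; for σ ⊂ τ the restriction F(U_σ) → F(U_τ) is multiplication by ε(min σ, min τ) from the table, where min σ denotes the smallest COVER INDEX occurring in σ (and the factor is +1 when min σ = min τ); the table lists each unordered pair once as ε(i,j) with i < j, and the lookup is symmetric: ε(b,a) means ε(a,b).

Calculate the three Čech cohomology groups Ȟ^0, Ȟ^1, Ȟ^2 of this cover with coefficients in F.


Ȟ^0 = 0, Ȟ^1 = Z ⊕ Z/2, Ȟ^2 = 0

nonempty overlaps:
  U12={a} U14={f} U15={d} U16={b} U23={g} U34={h} U56={c}
C dims 6,7; δ0: rk 6, SNF 1^5·2
degree 0: 6−6−0 = 0 → Ȟ^0 ≅ 0
degree 1: 7−0−6 = 1 plus torsion [2] → Ȟ^1 ≅ Z ⊕ Z/2
degree 2: 0−0−0 = 0 → Ȟ^2 ≅ 0


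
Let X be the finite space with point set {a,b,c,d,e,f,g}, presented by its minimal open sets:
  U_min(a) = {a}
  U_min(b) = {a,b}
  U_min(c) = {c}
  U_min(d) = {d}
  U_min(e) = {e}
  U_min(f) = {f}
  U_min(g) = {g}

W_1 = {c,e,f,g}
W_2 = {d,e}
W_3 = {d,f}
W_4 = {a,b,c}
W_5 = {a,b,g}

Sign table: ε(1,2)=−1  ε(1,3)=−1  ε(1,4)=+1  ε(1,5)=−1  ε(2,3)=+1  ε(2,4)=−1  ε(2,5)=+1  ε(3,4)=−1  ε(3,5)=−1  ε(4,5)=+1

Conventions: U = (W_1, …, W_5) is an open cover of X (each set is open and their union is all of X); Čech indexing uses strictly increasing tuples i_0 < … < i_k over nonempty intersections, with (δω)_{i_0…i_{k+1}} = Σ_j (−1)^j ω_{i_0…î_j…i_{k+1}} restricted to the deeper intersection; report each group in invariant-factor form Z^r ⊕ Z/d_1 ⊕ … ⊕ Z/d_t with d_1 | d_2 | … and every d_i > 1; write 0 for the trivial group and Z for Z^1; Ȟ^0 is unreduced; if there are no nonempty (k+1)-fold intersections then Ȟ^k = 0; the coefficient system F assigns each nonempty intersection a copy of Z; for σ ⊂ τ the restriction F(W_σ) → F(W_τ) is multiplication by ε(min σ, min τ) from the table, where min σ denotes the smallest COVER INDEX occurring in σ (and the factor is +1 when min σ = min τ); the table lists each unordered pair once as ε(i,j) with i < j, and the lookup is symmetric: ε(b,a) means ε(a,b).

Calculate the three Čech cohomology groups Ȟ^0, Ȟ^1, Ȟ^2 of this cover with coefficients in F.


nerve simplices:
  W12={e} W13={f} W14={c} W15={g} W23={d} W45={a,b}
C dims 5,6; δ0: rk 5, SNF 1^4·2
degree 0: 5−5−0 = 0 → Ȟ^0 ≅ 0
degree 1: 6−0−5 = 1 plus torsion [2] → Ȟ^1 ≅ Z ⊕ Z/2
degree 2: 0−0−0 = 0 → Ȟ^2 ≅ 0

Ȟ^0 = 0,  Ȟ^1 = Z ⊕ Z/2,  Ȟ^2 = 0


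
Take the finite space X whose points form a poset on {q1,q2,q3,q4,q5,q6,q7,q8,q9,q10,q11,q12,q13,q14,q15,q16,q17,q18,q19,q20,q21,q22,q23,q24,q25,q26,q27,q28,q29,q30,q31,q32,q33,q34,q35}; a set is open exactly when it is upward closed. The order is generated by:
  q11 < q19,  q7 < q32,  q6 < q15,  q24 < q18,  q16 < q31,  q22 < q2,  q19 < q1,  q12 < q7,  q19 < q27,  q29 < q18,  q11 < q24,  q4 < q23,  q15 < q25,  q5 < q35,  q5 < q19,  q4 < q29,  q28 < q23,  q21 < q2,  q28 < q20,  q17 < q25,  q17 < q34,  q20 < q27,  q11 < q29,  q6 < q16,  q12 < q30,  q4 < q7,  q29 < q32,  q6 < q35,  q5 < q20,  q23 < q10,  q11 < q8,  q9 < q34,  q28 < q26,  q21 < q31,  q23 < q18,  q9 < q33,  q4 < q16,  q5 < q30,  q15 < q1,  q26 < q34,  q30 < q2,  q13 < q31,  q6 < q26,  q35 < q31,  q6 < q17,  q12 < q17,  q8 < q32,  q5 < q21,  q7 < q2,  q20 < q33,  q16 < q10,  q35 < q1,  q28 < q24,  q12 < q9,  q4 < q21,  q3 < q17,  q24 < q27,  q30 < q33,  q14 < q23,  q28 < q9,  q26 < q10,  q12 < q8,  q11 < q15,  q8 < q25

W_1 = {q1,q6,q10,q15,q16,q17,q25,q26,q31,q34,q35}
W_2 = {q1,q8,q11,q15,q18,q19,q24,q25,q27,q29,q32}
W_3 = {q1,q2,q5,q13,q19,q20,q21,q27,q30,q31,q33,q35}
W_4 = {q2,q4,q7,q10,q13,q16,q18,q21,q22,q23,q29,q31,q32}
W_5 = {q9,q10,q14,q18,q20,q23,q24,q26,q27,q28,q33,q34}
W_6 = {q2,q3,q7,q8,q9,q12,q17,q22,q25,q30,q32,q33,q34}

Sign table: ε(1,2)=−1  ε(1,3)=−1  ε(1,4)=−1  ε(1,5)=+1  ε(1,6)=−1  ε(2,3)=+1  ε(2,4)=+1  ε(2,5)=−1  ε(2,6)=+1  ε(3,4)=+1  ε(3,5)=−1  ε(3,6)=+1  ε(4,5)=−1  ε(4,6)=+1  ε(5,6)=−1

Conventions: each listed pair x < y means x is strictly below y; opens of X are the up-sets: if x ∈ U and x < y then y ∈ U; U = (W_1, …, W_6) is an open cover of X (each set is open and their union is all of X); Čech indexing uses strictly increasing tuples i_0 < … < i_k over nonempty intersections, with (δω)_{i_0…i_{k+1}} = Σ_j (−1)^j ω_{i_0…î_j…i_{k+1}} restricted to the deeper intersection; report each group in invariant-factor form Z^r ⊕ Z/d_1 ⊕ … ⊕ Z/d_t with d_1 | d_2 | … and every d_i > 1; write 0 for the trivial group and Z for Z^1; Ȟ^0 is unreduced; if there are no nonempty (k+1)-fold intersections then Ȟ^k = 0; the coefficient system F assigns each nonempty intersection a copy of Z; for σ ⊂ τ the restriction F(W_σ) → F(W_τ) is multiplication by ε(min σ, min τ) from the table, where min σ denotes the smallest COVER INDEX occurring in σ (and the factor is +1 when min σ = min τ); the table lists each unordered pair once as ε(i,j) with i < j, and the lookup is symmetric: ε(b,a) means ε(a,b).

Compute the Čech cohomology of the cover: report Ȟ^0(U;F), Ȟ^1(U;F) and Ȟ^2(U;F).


nerve simplices:
  W12={q1,q15,q25} W13={q1,q31,q35} W14={q10,q16,q31} W15={q10,q26,q34} W16={q17,q25,q34} W23={q1,q19,q27} W24={q18,q29,q32} W25={q18,q24,q27} W26={q8,q25,q32} W34={q2,q13,q21,q31} W35={q20,q27,q33} W36={q2,q30,q33} W45={q10,q18,q23} W46={q2,q7,q22,q32} W56={q9,q33,q34}
  W123={q1} W126={q25} W134={q31} W145={q10} W156={q34} W235={q27} W245={q18} W246={q32} W346={q2} W356={q33}
C dims 6,15,10; δ0: rk 5, SNF 1^5; δ1: rk 10, SNF 1^9·2
degree 0: 6−5−0 = 1 → Ȟ^0 ≅ Z
degree 1: 15−10−5 = 0 → Ȟ^1 ≅ 0
degree 2: 10−0−10 = 0 plus torsion [2] → Ȟ^2 ≅ Z/2

Ȟ^0 = Z; Ȟ^1 = 0; Ȟ^2 = Z/2
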